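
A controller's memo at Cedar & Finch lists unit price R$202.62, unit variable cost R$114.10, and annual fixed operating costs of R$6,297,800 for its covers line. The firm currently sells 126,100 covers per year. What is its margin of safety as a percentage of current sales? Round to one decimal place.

Unit CM = price − variable cost = R$202.62 − R$114.10 = R$88.52. Break-even units = R$6,297,800 ÷ R$88.52 = 71,145.50; break-even revenue = 71,145.50 × R$202.62 = R$14,415,501.99.
Actual sales revenue = 126,100 × R$202.62 = R$25,550,382.00.
Margin of safety = (R$25,550,382.00 − R$14,415,501.99) ÷ R$25,550,382.00 = 43.6%.

43.6%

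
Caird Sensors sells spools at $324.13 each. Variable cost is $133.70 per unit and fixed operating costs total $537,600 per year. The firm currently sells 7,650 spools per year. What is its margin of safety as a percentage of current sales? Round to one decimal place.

63.1%

Each unit contributes $324.13 − $133.70 = $190.43. Break-even units = $537,600 ÷ $190.43 = 2,823.08; break-even revenue = 2,823.08 × $324.13 = $915,046.41.
Current sales = 7,650 × $324.13 = $2,479,594.50.
Margin of safety = ($2,479,594.50 − $915,046.41) ÷ $2,479,594.50 = 63.1%.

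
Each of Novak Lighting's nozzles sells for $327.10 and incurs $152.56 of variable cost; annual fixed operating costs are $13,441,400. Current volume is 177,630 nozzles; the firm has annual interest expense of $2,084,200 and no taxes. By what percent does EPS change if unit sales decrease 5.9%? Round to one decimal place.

-11.8%

Contribution at this volume is 177,630 × $174.54 = $31,003,540.20.
EBIT = $31,003,540.20 − $13,441,400 = $17,562,140.20.
After interest of $2,084,200.00, pre-tax earnings = $15,477,940.20.
DCL = total CM / (EBIT − I) = $31,003,540.20 / $15,477,940.20 = 2.0031.
%ΔEPS = DCL × %ΔSales = 2.0031 × -5.9% = -11.8%.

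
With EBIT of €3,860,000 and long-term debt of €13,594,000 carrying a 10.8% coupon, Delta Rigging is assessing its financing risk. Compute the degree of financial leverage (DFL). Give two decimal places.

1.61

Interest = €1,468,152.00.
DFL = EBIT ÷ (EBIT − I) = €3,860,000 ÷ (€3,860,000 − €1,468,152.00) = €3,860,000 ÷ €2,391,848.00 = 1.6138.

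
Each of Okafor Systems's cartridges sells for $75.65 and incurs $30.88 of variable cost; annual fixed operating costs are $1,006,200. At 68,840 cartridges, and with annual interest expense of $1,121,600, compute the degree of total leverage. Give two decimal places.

Contribution at this volume is 68,840 × $44.77 = $3,081,966.80.
EBIT = $3,081,966.80 − $1,006,200 = $2,075,766.80. Interest = $1,121,600.00, so EBIT − I = $954,166.80.
Degree of total leverage = total CM / (EBIT − interest) = $3,081,966.80 / $954,166.80 = 3.2300.

3.23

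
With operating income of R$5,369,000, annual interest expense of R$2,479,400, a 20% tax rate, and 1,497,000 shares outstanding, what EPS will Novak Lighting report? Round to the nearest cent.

Pre-tax income = R$5,369,000 − R$2,479,400.00 = R$2,889,600.00.
Net income = R$2,889,600.00 × (1 − 0.20) = R$2,311,680.00.
Per share: R$2,311,680.00 / 1,497,000 shares = R$1.54.

R$1.54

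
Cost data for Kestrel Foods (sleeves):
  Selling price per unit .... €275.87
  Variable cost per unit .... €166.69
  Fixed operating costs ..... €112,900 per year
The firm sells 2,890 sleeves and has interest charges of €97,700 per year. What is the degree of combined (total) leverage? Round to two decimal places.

3.01

Total contribution margin = 2,890 × €109.18 = €315,530.20.
Subtracting fixed costs: EBIT = €315,530.20 − €112,900 = €202,630.20. Interest = €97,700.00, so EBIT − I = €104,930.20.
DCL = contribution ÷ (EBIT − I) = €315,530.20 ÷ €104,930.20 = 3.0070.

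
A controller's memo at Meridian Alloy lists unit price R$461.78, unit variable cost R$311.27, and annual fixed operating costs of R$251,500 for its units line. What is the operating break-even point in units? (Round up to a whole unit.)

1,671 units

Each unit contributes R$461.78 − R$311.27 = R$150.51.
Units to break even: R$251,500 ÷ R$150.51 = 1,670.99, rounded up to 1,671.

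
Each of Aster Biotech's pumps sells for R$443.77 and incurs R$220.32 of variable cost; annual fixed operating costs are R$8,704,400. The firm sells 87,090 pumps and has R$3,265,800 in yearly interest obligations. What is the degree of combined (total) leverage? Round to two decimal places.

2.60

Contribution at this volume is 87,090 × R$223.45 = R$19,460,260.50.
EBIT = R$19,460,260.50 − R$8,704,400 = R$10,755,860.50. Interest = R$3,265,800.00, so EBIT − I = R$7,490,060.50.
DCL = contribution ÷ (EBIT − I) = R$19,460,260.50 ÷ R$7,490,060.50 = 2.5981.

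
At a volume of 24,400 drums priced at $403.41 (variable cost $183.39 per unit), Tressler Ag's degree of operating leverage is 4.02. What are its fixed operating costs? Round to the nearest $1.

At 24,400 units, contribution = 24,400 × $220.02 = $5,368,488.00.
DOL = contribution / EBIT, so EBIT = $5,368,488.00 / 4.02 = $1,335,444.78.
Fixed costs = CM − EBIT = $5,368,488.00 − $1,335,444.78 = $4,033,043.

$4,033,043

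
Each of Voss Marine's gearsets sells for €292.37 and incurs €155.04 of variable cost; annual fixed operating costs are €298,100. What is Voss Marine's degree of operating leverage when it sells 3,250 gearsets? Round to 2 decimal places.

3.01

At 3,250 units, contribution = 3,250 × €137.33 = €446,322.50.
Subtracting fixed costs: EBIT = €446,322.50 − €298,100 = €148,222.50.
Degree of operating leverage = €446,322.50 / €148,222.50 = 3.0112.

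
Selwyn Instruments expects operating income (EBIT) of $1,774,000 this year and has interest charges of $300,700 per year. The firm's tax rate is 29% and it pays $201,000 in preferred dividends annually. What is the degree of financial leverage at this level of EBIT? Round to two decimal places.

1.49

Annual interest charges come to $300,700.00.
Preferred dividends grossed up pre-tax: $201,000 / (1 − 0.29) = $283,098.59.
DFL = EBIT ÷ [EBIT − I − D_p/(1−t)] = $1,774,000 ÷ [$1,774,000 − $300,700.00 − $283,098.59] = $1,774,000 ÷ $1,190,201.41 = 1.4905.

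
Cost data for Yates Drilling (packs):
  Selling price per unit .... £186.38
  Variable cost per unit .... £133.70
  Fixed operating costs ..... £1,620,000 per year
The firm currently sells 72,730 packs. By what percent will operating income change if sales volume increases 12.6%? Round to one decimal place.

+21.8%

Contribution at this volume is 72,730 × £52.68 = £3,831,416.40.
Subtracting fixed costs: EBIT = £3,831,416.40 − £1,620,000 = £2,211,416.40.
So DOL = total CM / EBIT = £3,831,416.40 / £2,211,416.40 = 1.7326.
Operating income changes by 1.7326 × +12.6% = +21.8%.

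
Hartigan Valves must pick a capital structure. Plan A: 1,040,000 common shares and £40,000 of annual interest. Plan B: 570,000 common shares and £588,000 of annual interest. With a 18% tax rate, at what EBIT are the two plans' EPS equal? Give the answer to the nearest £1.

£1,252,596

At indifference, (EBIT − 40,000)(1 − t)/1,040,000 = (EBIT − 588,000)(1 − t)/570,000.
The (1 − t) factor cancels: (EBIT − 40,000) × 570,000 = (EBIT − 588,000) × 1,040,000.
Solving, EBIT = (588,000·1,040,000 − 40,000·570,000) / (1,040,000 − 570,000) = 588,720,000,000 / 470,000 = 1,252,595.74.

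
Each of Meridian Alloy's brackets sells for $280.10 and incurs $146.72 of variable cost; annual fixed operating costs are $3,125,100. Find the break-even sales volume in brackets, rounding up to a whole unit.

Each unit contributes $280.10 − $146.72 = $133.38.
Break-even Q = $3,125,100 / $133.38 = 23,430.05 → 23,431 brackets.

23,431 brackets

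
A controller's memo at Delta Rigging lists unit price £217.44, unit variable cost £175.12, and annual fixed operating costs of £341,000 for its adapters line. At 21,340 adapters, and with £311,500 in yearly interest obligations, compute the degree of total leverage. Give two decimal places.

3.60

Contribution at this volume is 21,340 × £42.32 = £903,108.80.
Operating income = contribution − fixed costs = £903,108.80 − £341,000 = £562,108.80. Interest = £311,500.00, so EBIT − I = £250,608.80.
DCL = contribution ÷ (EBIT − I) = £903,108.80 ÷ £250,608.80 = 3.6037.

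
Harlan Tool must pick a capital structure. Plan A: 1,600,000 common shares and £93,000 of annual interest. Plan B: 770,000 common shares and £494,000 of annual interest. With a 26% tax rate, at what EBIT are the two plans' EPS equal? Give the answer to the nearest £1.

£866,012

Set EPS_A = EPS_B: (EBIT − £93,000)(1 − 0.26) ÷ 1,600,000 = (EBIT − £494,000)(1 − 0.26) ÷ 770,000.
The (1 − t) factor cancels: (EBIT − 93,000) × 770,000 = (EBIT − 494,000) × 1,600,000.
Solving, EBIT = (494,000·1,600,000 − 93,000·770,000) / (1,600,000 − 770,000) = 718,790,000,000 / 830,000 = 866,012.05.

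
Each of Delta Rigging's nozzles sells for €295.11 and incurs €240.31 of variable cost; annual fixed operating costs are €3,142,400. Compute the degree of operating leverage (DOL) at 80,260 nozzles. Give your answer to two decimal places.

Total contribution margin = 80,260 × €54.80 = €4,398,248.00.
Operating income = contribution − fixed costs = €4,398,248.00 − €3,142,400 = €1,255,848.00.
Degree of operating leverage = €4,398,248.00 / €1,255,848.00 = 3.5022.

3.50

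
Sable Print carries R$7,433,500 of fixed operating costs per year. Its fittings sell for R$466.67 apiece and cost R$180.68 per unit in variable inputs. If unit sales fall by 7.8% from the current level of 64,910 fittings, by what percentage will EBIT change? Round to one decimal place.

-13.0%

At 64,910 units, contribution = 64,910 × R$285.99 = R$18,563,610.90.
EBIT = R$18,563,610.90 − R$7,433,500 = R$11,130,110.90.
DOL = contribution ÷ EBIT = R$18,563,610.90 ÷ R$11,130,110.90 = 1.6679.
So EBIT moves 1.6679 × (-7.8%) = -13.0%.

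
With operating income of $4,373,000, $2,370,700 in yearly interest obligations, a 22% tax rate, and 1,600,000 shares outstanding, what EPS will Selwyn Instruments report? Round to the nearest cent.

Interest = $2,370,700.00, so EBT = $4,373,000 − $2,370,700.00 = $2,002,300.00.
After tax at 22%: net income = $2,002,300.00 × 0.78 = $1,561,794.00.
EPS = $1,561,794.00 ÷ 1,600,000 = $0.98.

$0.98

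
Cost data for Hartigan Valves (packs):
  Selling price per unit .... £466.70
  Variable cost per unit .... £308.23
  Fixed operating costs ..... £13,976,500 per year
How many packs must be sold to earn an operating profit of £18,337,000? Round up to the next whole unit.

Unit CM = price − variable cost = £466.70 − £308.23 = £158.47.
Need Q such that Q × £158.47 − £13,976,500 = £18,337,000, i.e. Q = £32,313,500 / £158.47 = 203,909.26 → 203,910.

203,910 packs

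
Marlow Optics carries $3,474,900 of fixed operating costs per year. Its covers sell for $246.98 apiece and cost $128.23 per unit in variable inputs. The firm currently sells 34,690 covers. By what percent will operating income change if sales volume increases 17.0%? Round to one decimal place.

+108.7%

Total contribution margin = 34,690 × $118.75 = $4,119,437.50.
Subtracting fixed costs: EBIT = $4,119,437.50 − $3,474,900 = $644,537.50.
Degree of operating leverage = $4,119,437.50 / $644,537.50 = 6.3913.
Operating income changes by 6.3913 × +17.0% = +108.7%.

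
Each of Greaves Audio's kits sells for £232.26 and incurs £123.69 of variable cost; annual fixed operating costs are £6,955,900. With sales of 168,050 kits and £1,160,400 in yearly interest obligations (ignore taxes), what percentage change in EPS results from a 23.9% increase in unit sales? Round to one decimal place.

+43.1%

At 168,050 units, contribution = 168,050 × £108.57 = £18,245,188.50.
Subtracting fixed costs: EBIT = £18,245,188.50 − £6,955,900 = £11,289,288.50.
After interest of £1,160,400.00, pre-tax earnings = £10,128,888.50.
DCL = total CM / (EBIT − I) = £18,245,188.50 / £10,128,888.50 = 1.8013.
EPS therefore changes by 1.8013 × (+23.9%) = +43.1%.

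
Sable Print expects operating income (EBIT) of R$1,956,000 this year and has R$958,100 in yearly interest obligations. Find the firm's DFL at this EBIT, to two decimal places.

1.96

Interest = R$958,100.00.
DFL = EBIT ÷ (EBIT − I) = R$1,956,000 ÷ (R$1,956,000 − R$958,100.00) = R$1,956,000 ÷ R$997,900.00 = 1.9601.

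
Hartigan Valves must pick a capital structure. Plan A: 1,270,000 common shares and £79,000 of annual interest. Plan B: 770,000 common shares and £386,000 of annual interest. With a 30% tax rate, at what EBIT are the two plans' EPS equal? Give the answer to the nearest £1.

At indifference, (EBIT − 79,000)(1 − t)/1,270,000 = (EBIT − 386,000)(1 − t)/770,000.
Cancelling (1 − t) and cross-multiplying: 770,000·(EBIT − 79,000) = 1,270,000·(EBIT − 386,000).
EBIT × (1,270,000 − 770,000) = 386,000 × 1,270,000 − 79,000 × 770,000 = 429,390,000,000, so EBIT = 429,390,000,000 ÷ 500,000 = 858,780.00.

£858,780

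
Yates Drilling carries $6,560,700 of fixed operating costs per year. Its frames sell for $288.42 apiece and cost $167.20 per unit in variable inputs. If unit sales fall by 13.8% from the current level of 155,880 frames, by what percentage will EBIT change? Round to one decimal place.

Contribution at this volume is 155,880 × $121.22 = $18,895,773.60.
Subtracting fixed costs: EBIT = $18,895,773.60 − $6,560,700 = $12,335,073.60.
Degree of operating leverage = $18,895,773.60 / $12,335,073.60 = 1.5319.
%ΔEBIT = DOL × %ΔSales = 1.5319 × -13.8% = -21.1%.

-21.1%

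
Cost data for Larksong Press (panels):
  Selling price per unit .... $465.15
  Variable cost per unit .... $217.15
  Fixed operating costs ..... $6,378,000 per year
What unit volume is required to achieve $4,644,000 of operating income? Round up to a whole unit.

44,444 panels

Each unit contributes $465.15 − $217.15 = $248.00.
Units = (FC + target) / CM = ($6,378,000 + $4,644,000) / $248.00 = 44,443.55, so 44,444 panels.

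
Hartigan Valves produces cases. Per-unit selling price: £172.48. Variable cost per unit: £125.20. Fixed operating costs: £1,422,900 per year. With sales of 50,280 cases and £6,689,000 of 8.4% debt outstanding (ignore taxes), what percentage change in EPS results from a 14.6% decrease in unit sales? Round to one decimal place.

Total contribution margin = 50,280 × £47.28 = £2,377,238.40.
Operating income = contribution − fixed costs = £2,377,238.40 − £1,422,900 = £954,338.40.
Interest = £561,876.00, so EBIT − I = £392,462.40.
DCL = total CM / (EBIT − I) = £2,377,238.40 / £392,462.40 = 6.0572.
%ΔEPS = DCL × %ΔSales = 6.0572 × -14.6% = -88.4%.

-88.4%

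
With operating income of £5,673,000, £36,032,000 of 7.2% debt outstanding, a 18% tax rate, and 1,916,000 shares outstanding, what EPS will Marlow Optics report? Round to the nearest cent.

£1.32

Interest = £2,594,304.00, so EBT = £5,673,000 − £2,594,304.00 = £3,078,696.00.
Net income = £3,078,696.00 × (1 − 0.18) = £2,524,530.72.
Per share: £2,524,530.72 / 1,916,000 shares = £1.32.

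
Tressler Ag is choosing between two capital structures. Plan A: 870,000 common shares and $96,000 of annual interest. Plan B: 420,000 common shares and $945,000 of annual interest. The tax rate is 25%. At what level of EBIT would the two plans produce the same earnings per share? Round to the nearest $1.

At indifference, (EBIT − 96,000)(1 − t)/870,000 = (EBIT − 945,000)(1 − t)/420,000.
Cancelling (1 − t) and cross-multiplying: 420,000·(EBIT − 96,000) = 870,000·(EBIT − 945,000).
Solving, EBIT = (945,000·870,000 − 96,000·420,000) / (870,000 − 420,000) = 781,830,000,000 / 450,000 = 1,737,400.00.

$1,737,400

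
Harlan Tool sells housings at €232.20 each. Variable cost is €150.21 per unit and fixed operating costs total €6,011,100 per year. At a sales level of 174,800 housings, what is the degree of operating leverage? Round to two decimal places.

1.72

At 174,800 units, contribution = 174,800 × €81.99 = €14,331,852.00.
EBIT = €14,331,852.00 − €6,011,100 = €8,320,752.00.
So DOL = total CM / EBIT = €14,331,852.00 / €8,320,752.00 = 1.7224.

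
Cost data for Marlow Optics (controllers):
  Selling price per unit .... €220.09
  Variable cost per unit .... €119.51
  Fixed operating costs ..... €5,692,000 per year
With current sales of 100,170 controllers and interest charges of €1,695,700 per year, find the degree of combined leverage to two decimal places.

Total contribution margin = 100,170 × €100.58 = €10,075,098.60.
Subtracting fixed costs: EBIT = €10,075,098.60 − €5,692,000 = €4,383,098.60. Interest = €1,695,700.00.
DOL = €10,075,098.60 ÷ €4,383,098.60 = 2.2986; DFL = €4,383,098.60 ÷ €2,687,398.60 = 1.6310.
DCL = DOL × DFL = 2.2986 × 1.6310 = 3.7490.

3.75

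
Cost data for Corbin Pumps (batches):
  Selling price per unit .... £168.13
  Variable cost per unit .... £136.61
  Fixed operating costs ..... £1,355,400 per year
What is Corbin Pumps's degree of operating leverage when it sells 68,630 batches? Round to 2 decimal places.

At 68,630 units, contribution = 68,630 × £31.52 = £2,163,217.60.
EBIT = £2,163,217.60 − £1,355,400 = £807,817.60.
So DOL = total CM / EBIT = £2,163,217.60 / £807,817.60 = 2.6779.

2.68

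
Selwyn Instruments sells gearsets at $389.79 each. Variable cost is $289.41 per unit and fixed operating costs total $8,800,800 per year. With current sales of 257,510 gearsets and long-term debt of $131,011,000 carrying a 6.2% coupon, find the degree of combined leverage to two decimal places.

2.90

Total contribution margin = 257,510 × $100.38 = $25,848,853.80.
Subtracting fixed costs: EBIT = $25,848,853.80 − $8,800,800 = $17,048,053.80. Interest = $8,122,682.00.
DOL = $25,848,853.80 ÷ $17,048,053.80 = 1.5162; DFL = $17,048,053.80 ÷ $8,925,371.80 = 1.9101.
Combined leverage = 1.5162 × 1.9101 = 2.8961.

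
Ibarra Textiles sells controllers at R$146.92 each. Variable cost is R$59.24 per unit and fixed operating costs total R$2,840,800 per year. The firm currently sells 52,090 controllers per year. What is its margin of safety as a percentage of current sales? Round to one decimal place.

Unit CM = price − variable cost = R$146.92 − R$59.24 = R$87.68. Break-even units = R$2,840,800 ÷ R$87.68 = 32,399.64; break-even revenue = 32,399.64 × R$146.92 = R$4,760,154.38.
Current sales = 52,090 × R$146.92 = R$7,653,062.80.
Margin of safety = (R$7,653,062.80 − R$4,760,154.38) ÷ R$7,653,062.80 = 37.8%.

37.8%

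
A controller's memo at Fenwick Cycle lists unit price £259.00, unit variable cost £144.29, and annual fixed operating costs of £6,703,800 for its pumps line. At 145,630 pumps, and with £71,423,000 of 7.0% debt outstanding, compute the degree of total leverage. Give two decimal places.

Total contribution margin = 145,630 × £114.71 = £16,705,217.30.
Subtracting fixed costs: EBIT = £16,705,217.30 − £6,703,800 = £10,001,417.30. Interest = £4,999,610.00, so EBIT − I = £5,001,807.30.
Degree of total leverage = total CM / (EBIT − interest) = £16,705,217.30 / £5,001,807.30 = 3.3398.

3.34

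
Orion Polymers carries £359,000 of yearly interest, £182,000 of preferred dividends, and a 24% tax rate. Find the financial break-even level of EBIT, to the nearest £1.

Preferred dividends are paid after tax, so their pre-tax equivalent is £182,000 ÷ (1 − 0.24) = £239,473.68.
Financial break-even EBIT = interest + D_p ÷ (1 − t) = £359,000 + £239,473.68 = £598,473.68.

£598,474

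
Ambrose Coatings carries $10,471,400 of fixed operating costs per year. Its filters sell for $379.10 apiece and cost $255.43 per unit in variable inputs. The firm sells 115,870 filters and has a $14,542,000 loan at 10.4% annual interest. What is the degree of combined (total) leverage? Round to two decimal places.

Total contribution margin = 115,870 × $123.67 = $14,329,642.90.
Operating income = contribution − fixed costs = $14,329,642.90 − $10,471,400 = $3,858,242.90. Interest = $1,512,368.00.
DOL = $14,329,642.90 ÷ $3,858,242.90 = 3.7140; DFL = $3,858,242.90 ÷ $2,345,874.90 = 1.6447.
Combined leverage = 3.7140 × 1.6447 = 6.1084.

6.11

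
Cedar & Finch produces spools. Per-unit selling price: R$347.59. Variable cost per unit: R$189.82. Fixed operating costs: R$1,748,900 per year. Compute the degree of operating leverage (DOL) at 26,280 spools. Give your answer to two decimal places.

Total contribution margin = 26,280 × R$157.77 = R$4,146,195.60.
Subtracting fixed costs: EBIT = R$4,146,195.60 − R$1,748,900 = R$2,397,295.60.
DOL = contribution ÷ EBIT = R$4,146,195.60 ÷ R$2,397,295.60 = 1.7295.

1.73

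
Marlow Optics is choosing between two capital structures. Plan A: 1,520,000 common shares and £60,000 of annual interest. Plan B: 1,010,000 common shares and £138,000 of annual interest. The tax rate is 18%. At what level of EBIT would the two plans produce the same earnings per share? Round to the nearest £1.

Set EPS_A = EPS_B: (EBIT − £60,000)(1 − 0.18) ÷ 1,520,000 = (EBIT − £138,000)(1 − 0.18) ÷ 1,010,000.
The (1 − t) factor cancels: (EBIT − 60,000) × 1,010,000 = (EBIT − 138,000) × 1,520,000.
EBIT × (1,520,000 − 1,010,000) = 138,000 × 1,520,000 − 60,000 × 1,010,000 = 149,160,000,000, so EBIT = 149,160,000,000 ÷ 510,000 = 292,470.59.

£292,471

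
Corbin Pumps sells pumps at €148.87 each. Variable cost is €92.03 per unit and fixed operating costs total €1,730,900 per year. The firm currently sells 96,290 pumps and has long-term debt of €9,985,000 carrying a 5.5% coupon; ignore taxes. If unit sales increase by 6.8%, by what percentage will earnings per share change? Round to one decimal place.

+11.7%

At 96,290 units, contribution = 96,290 × €56.84 = €5,473,123.60.
Operating income = contribution − fixed costs = €5,473,123.60 − €1,730,900 = €3,742,223.60.
After interest of €549,175.00, pre-tax earnings = €3,193,048.60.
DCL = total CM / (EBIT − I) = €5,473,123.60 / €3,193,048.60 = 1.7141.
EPS therefore changes by 1.7141 × (+6.8%) = +11.7%.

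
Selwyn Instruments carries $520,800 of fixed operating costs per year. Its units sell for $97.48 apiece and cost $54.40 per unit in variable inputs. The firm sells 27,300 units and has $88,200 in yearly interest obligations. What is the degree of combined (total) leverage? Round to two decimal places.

2.07

Total contribution margin = 27,300 × $43.08 = $1,176,084.00.
EBIT = $1,176,084.00 − $520,800 = $655,284.00. Interest = $88,200.00.
DOL = $1,176,084.00 ÷ $655,284.00 = 1.7948; DFL = $655,284.00 ÷ $567,084.00 = 1.1555.
DCL = DOL × DFL = 1.7948 × 1.1555 = 2.0739.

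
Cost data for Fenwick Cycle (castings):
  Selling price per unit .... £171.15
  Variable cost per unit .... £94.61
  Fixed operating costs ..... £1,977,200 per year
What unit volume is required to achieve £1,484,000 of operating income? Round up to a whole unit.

45,221 castings

Unit CM = price − variable cost = £171.15 − £94.61 = £76.54.
Need Q such that Q × £76.54 − £1,977,200 = £1,484,000, i.e. Q = £3,461,200 / £76.54 = 45,220.80 → 45,221.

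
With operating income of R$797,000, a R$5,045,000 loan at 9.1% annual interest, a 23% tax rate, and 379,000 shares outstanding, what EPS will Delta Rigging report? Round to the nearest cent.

Interest = R$459,095.00, so EBT = R$797,000 − R$459,095.00 = R$337,905.00.
Net income = R$337,905.00 × (1 − 0.23) = R$260,186.85.
Per share: R$260,186.85 / 379,000 shares = R$0.69.

R$0.69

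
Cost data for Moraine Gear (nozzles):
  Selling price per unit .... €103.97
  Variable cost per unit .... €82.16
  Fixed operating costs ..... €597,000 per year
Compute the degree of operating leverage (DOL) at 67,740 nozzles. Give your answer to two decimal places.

1.68

Contribution at this volume is 67,740 × €21.81 = €1,477,409.40.
Operating income = contribution − fixed costs = €1,477,409.40 − €597,000 = €880,409.40.
So DOL = total CM / EBIT = €1,477,409.40 / €880,409.40 = 1.6781.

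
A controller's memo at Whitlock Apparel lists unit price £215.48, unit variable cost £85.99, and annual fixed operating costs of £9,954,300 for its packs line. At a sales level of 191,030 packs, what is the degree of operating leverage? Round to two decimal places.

Contribution at this volume is 191,030 × £129.49 = £24,736,474.70.
EBIT = £24,736,474.70 − £9,954,300 = £14,782,174.70.
DOL = contribution ÷ EBIT = £24,736,474.70 ÷ £14,782,174.70 = 1.6734.

1.67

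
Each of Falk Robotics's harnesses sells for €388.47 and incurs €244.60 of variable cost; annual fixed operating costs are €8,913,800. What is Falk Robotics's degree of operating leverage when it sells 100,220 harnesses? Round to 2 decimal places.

2.62

Contribution at this volume is 100,220 × €143.87 = €14,418,651.40.
EBIT = €14,418,651.40 − €8,913,800 = €5,504,851.40.
DOL = contribution ÷ EBIT = €14,418,651.40 ÷ €5,504,851.40 = 2.6193.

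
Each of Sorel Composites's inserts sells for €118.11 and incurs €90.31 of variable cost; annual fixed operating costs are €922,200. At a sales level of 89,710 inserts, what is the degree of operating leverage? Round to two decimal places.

Contribution at this volume is 89,710 × €27.80 = €2,493,938.00.
Operating income = contribution − fixed costs = €2,493,938.00 − €922,200 = €1,571,738.00.
Degree of operating leverage = €2,493,938.00 / €1,571,738.00 = 1.5867.

1.59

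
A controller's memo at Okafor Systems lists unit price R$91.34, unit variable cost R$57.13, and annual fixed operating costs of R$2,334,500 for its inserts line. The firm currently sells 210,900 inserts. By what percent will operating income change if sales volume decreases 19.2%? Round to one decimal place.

At 210,900 units, contribution = 210,900 × R$34.21 = R$7,214,889.00.
EBIT = R$7,214,889.00 − R$2,334,500 = R$4,880,389.00.
So DOL = total CM / EBIT = R$7,214,889.00 / R$4,880,389.00 = 1.4783.
Operating income changes by 1.4783 × -19.2% = -28.4%.

-28.4%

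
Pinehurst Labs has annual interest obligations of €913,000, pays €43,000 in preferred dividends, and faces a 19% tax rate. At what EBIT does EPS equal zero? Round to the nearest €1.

€966,086

Grossing the preferred dividend up to pre-tax terms: €43,000 / (1 − 0.19) = €53,086.42.
Financial break-even EBIT = interest + D_p ÷ (1 − t) = €913,000 + €53,086.42 = €966,086.42.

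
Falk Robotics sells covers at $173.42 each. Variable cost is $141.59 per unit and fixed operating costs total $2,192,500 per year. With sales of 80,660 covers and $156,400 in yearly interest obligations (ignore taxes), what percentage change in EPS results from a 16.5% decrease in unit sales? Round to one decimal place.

-193.9%

At 80,660 units, contribution = 80,660 × $31.83 = $2,567,407.80.
EBIT = $2,567,407.80 − $2,192,500 = $374,907.80.
Interest = $156,400.00, so EBIT − I = $218,507.80.
Degree of combined leverage = contribution ÷ (EBIT − I) = $2,567,407.80 ÷ $218,507.80 = 11.7497.
%ΔEPS = DCL × %ΔSales = 11.7497 × -16.5% = -193.9%.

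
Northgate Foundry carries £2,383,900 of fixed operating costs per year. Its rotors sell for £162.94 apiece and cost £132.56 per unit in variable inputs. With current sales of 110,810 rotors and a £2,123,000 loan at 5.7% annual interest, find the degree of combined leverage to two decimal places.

3.91

At 110,810 units, contribution = 110,810 × £30.38 = £3,366,407.80.
EBIT = £3,366,407.80 − £2,383,900 = £982,507.80. Interest = £121,011.00.
DOL = £3,366,407.80 ÷ £982,507.80 = 3.4263; DFL = £982,507.80 ÷ £861,496.80 = 1.1405.
Combined leverage = 3.4263 × 1.1405 = 3.9077.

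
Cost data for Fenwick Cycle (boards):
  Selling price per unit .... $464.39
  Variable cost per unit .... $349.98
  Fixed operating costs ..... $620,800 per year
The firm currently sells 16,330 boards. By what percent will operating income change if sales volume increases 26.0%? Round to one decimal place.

+38.9%

At 16,330 units, contribution = 16,330 × $114.41 = $1,868,315.30.
EBIT = $1,868,315.30 − $620,800 = $1,247,515.30.
DOL = contribution ÷ EBIT = $1,868,315.30 ÷ $1,247,515.30 = 1.4976.
%ΔEBIT = DOL × %ΔSales = 1.4976 × +26.0% = +38.9%.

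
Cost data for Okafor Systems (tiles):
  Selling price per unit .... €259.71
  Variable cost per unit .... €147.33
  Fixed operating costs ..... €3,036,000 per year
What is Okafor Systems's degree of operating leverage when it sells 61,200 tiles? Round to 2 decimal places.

At 61,200 units, contribution = 61,200 × €112.38 = €6,877,656.00.
Operating income = contribution − fixed costs = €6,877,656.00 − €3,036,000 = €3,841,656.00.
So DOL = total CM / EBIT = €6,877,656.00 / €3,841,656.00 = 1.7903.

1.79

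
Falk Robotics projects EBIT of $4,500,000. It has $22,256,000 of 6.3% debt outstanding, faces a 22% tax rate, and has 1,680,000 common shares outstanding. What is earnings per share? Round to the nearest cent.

$1.44

Interest = $1,402,128.00, so EBT = $4,500,000 − $1,402,128.00 = $3,097,872.00.
Net income = $3,097,872.00 × (1 − 0.22) = $2,416,340.16.
EPS = $2,416,340.16 ÷ 1,680,000 = $1.44.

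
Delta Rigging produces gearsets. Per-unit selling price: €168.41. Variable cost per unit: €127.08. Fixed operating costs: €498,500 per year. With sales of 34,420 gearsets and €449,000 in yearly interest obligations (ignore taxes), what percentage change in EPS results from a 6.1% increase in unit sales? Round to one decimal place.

Contribution at this volume is 34,420 × €41.33 = €1,422,578.60.
EBIT = €1,422,578.60 − €498,500 = €924,078.60.
Interest = €449,000.00, so EBIT − I = €475,078.60.
Degree of combined leverage = contribution ÷ (EBIT − I) = €1,422,578.60 ÷ €475,078.60 = 2.9944.
EPS therefore changes by 2.9944 × (+6.1%) = +18.3%.

+18.3%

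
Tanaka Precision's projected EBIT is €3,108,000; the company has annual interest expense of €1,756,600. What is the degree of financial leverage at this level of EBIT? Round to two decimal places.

2.30

Interest = €1,756,600.00.
DFL = EBIT ÷ (EBIT − I) = €3,108,000 ÷ (€3,108,000 − €1,756,600.00) = €3,108,000 ÷ €1,351,400.00 = 2.2998.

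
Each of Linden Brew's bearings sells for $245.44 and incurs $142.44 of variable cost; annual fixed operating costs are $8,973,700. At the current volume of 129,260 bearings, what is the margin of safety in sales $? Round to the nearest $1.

$10,342,031

Each unit contributes $245.44 − $142.44 = $103.00. Break-even units = $8,973,700 ÷ $103.00 = 87,123.30; break-even revenue = 87,123.30 × $245.44 = $21,383,542.99.
Current sales = 129,260 × $245.44 = $31,725,574.40.
Margin of safety = $31,725,574.40 − $21,383,542.99 = $10,342,031.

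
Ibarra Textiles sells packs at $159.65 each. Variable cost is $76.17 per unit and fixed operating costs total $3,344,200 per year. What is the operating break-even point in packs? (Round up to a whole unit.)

40,060 packs

Unit CM = price − variable cost = $159.65 − $76.17 = $83.48.
Units to break even: $3,344,200 ÷ $83.48 = 40,059.89, rounded up to 40,060.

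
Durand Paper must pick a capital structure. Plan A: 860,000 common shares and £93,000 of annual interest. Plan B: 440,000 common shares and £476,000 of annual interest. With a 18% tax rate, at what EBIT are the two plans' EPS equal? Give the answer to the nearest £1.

£877,238

Set EPS_A = EPS_B: (EBIT − £93,000)(1 − 0.18) ÷ 860,000 = (EBIT − £476,000)(1 − 0.18) ÷ 440,000.
Cancelling (1 − t) and cross-multiplying: 440,000·(EBIT − 93,000) = 860,000·(EBIT − 476,000).
EBIT × (860,000 − 440,000) = 476,000 × 860,000 − 93,000 × 440,000 = 368,440,000,000, so EBIT = 368,440,000,000 ÷ 420,000 = 877,238.10.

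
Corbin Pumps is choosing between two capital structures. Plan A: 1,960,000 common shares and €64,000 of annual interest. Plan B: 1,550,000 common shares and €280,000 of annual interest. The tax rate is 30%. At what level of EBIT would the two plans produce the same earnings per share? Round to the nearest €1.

At indifference, (EBIT − 64,000)(1 − t)/1,960,000 = (EBIT − 280,000)(1 − t)/1,550,000.
Cancelling (1 − t) and cross-multiplying: 1,550,000·(EBIT − 64,000) = 1,960,000·(EBIT − 280,000).
Solving, EBIT = (280,000·1,960,000 − 64,000·1,550,000) / (1,960,000 − 1,550,000) = 449,600,000,000 / 410,000 = 1,096,585.37.

€1,096,585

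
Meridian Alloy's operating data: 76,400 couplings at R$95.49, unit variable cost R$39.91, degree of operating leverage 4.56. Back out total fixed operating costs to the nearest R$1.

Contribution at this volume is 76,400 × R$55.58 = R$4,246,312.00.
Since DOL = CM ÷ EBIT, EBIT = R$4,246,312.00 ÷ 4.56 = R$931,208.77.
Fixed costs = CM − EBIT = R$4,246,312.00 − R$931,208.77 = R$3,315,103.

R$3,315,103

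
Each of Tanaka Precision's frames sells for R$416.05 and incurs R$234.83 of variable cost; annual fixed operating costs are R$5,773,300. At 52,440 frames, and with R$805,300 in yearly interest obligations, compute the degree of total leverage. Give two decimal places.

Contribution at this volume is 52,440 × R$181.22 = R$9,503,176.80.
Subtracting fixed costs: EBIT = R$9,503,176.80 − R$5,773,300 = R$3,729,876.80. Interest = R$805,300.00, so EBIT − I = R$2,924,576.80.
Degree of total leverage = total CM / (EBIT − interest) = R$9,503,176.80 / R$2,924,576.80 = 3.2494.

3.25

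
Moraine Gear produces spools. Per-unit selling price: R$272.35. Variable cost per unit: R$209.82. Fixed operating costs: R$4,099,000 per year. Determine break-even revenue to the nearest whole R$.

CM per unit = R$272.35 − R$209.82 = R$62.53; CM ratio = R$62.53 / R$272.35 = 0.2296.
Break-even revenue = fixed costs × price ÷ CM = R$4,099,000 × R$272.35 ÷ R$62.53 = R$17,853,233.

R$17,853,233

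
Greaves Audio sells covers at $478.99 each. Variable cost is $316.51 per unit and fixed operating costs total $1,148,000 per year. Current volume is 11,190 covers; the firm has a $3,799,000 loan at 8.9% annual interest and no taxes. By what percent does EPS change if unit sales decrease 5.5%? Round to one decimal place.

Contribution at this volume is 11,190 × $162.48 = $1,818,151.20.
Subtracting fixed costs: EBIT = $1,818,151.20 − $1,148,000 = $670,151.20.
After interest of $338,111.00, pre-tax earnings = $332,040.20.
Degree of combined leverage = contribution ÷ (EBIT − I) = $1,818,151.20 ÷ $332,040.20 = 5.4757.
%ΔEPS = DCL × %ΔSales = 5.4757 × -5.5% = -30.1%.

-30.1%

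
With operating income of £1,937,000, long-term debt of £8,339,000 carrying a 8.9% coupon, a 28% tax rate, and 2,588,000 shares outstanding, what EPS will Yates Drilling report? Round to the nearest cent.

Pre-tax income = £1,937,000 − £742,171.00 = £1,194,829.00.
After tax at 28%: net income = £1,194,829.00 × 0.72 = £860,276.88.
Per share: £860,276.88 / 2,588,000 shares = £0.33.

£0.33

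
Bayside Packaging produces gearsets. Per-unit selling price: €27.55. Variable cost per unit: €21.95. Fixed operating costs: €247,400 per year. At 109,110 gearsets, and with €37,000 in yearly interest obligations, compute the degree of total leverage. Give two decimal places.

Total contribution margin = 109,110 × €5.60 = €611,016.00.
Operating income = contribution − fixed costs = €611,016.00 − €247,400 = €363,616.00. Interest = €37,000.00, so EBIT − I = €326,616.00.
Degree of total leverage = total CM / (EBIT − interest) = €611,016.00 / €326,616.00 = 1.8707.

1.87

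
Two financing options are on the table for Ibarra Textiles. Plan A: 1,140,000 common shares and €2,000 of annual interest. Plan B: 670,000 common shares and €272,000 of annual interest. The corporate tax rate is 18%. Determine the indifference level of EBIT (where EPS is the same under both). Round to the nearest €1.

€656,894

At indifference, (EBIT − 2,000)(1 − t)/1,140,000 = (EBIT − 272,000)(1 − t)/670,000.
The (1 − t) factor cancels: (EBIT − 2,000) × 670,000 = (EBIT − 272,000) × 1,140,000.
Solving, EBIT = (272,000·1,140,000 − 2,000·670,000) / (1,140,000 − 670,000) = 308,740,000,000 / 470,000 = 656,893.62.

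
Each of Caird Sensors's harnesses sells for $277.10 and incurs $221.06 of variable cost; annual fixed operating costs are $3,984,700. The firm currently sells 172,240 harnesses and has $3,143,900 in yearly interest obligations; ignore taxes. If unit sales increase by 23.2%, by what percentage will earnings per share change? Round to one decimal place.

+88.7%

Total contribution margin = 172,240 × $56.04 = $9,652,329.60.
Subtracting fixed costs: EBIT = $9,652,329.60 − $3,984,700 = $5,667,629.60.
Interest = $3,143,900.00, so EBIT − I = $2,523,729.60.
Degree of combined leverage = contribution ÷ (EBIT − I) = $9,652,329.60 ÷ $2,523,729.60 = 3.8246.
EPS therefore changes by 3.8246 × (+23.2%) = +88.7%.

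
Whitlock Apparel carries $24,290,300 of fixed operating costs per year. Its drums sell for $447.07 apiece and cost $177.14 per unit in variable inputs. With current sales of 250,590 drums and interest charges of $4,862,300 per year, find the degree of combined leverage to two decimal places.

1.76

At 250,590 units, contribution = 250,590 × $269.93 = $67,641,758.70.
Subtracting fixed costs: EBIT = $67,641,758.70 − $24,290,300 = $43,351,458.70. Interest = $4,862,300.00.
DOL = $67,641,758.70 ÷ $43,351,458.70 = 1.5603; DFL = $43,351,458.70 ÷ $38,489,158.70 = 1.1263.
DCL = DOL × DFL = 1.5603 × 1.1263 = 1.7574.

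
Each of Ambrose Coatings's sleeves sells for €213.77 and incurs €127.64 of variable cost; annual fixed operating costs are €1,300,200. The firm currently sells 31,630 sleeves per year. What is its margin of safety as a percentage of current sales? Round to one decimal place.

Contribution margin per unit = €213.77 − €127.64 = €86.13. Break-even units = €1,300,200 ÷ €86.13 = 15,095.79; break-even revenue = 15,095.79 × €213.77 = €3,227,026.05.
Actual sales revenue = 31,630 × €213.77 = €6,761,545.10.
Margin of safety = (€6,761,545.10 − €3,227,026.05) ÷ €6,761,545.10 = 52.3%.

52.3%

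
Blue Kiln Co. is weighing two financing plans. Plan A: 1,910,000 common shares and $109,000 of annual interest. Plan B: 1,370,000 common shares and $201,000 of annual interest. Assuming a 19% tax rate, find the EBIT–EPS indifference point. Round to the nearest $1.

At indifference, (EBIT − 109,000)(1 − t)/1,910,000 = (EBIT − 201,000)(1 − t)/1,370,000.
The (1 − t) factor cancels: (EBIT − 109,000) × 1,370,000 = (EBIT − 201,000) × 1,910,000.
EBIT × (1,910,000 − 1,370,000) = 201,000 × 1,910,000 − 109,000 × 1,370,000 = 234,580,000,000, so EBIT = 234,580,000,000 ÷ 540,000 = 434,407.41.

$434,407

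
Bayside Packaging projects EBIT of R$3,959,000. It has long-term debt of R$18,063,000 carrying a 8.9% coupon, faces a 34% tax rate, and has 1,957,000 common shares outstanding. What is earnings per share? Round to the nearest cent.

Pre-tax income = R$3,959,000 − R$1,607,607.00 = R$2,351,393.00.
Net income = R$2,351,393.00 × (1 − 0.34) = R$1,551,919.38.
Per share: R$1,551,919.38 / 1,957,000 shares = R$0.79.

R$0.79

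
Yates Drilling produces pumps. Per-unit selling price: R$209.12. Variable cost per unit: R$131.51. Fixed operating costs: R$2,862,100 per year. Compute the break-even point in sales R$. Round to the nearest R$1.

R$7,711,923

Contribution margin per unit = R$209.12 − R$131.51 = R$77.61, a CM ratio of R$77.61 ÷ R$209.12 = 0.3711.
Break-even sales = FC ÷ CM ratio = R$2,862,100 × R$209.12 / R$77.61 = R$7,711,923.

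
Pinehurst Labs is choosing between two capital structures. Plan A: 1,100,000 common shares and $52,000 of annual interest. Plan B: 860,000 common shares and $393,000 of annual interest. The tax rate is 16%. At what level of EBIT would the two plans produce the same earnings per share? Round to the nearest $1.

At indifference, (EBIT − 52,000)(1 − t)/1,100,000 = (EBIT − 393,000)(1 − t)/860,000.
The (1 − t) factor cancels: (EBIT − 52,000) × 860,000 = (EBIT − 393,000) × 1,100,000.
Solving, EBIT = (393,000·1,100,000 − 52,000·860,000) / (1,100,000 − 860,000) = 387,580,000,000 / 240,000 = 1,614,916.67.

$1,614,917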